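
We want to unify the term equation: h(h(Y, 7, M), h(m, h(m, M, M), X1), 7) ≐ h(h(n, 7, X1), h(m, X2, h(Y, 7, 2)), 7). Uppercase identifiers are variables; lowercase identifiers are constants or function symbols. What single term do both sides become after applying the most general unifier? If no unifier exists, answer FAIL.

h(h(n, 7, h(n, 7, 2)), h(m, h(m, h(n, 7, 2), h(n, 7, 2)), h(n, 7, 2)), 7)

Decompose h/3: h(Y, 7, M) ≐ h(n, 7, X1),  h(m, h(m, M, M), X1) ≐ h(m, X2, h(Y, 7, 2)),  7 ≐ 7.
Decompose h/3: Y ≐ n,  7 ≐ 7,  M ≐ X1.
Bind Y := n; substituting into the one remaining equation that mentions Y gives: h(m, h(m, M, M), X1) ≐ h(m, X2, h(n, 7, 2)).
Delete trivial equation 7 ≐ 7.
Bind M := X1; substituting into the one remaining equation that mentions M gives: h(m, h(m, X1, X1), X1) ≐ h(m, X2, h(n, 7, 2)).
Decompose h/3: m ≐ m,  h(m, X1, X1) ≐ X2,  X1 ≐ h(n, 7, 2).
Delete trivial equation m ≐ m.
Bind X2 := h(m, X1, X1); no other remaining equation mentions X2.
Bind X1 := h(n, 7, 2); no other remaining equation mentions X1. Substituting into the earlier bindings gives M := h(n, 7, 2), X2 := h(m, h(n, 7, 2), h(n, 7, 2)).
Delete trivial equation 7 ≐ 7.
Applying the MGU to either side gives h(h(n, 7, h(n, 7, 2)), h(m, h(m, h(n, 7, 2), h(n, 7, 2)), h(n, 7, 2)), 7).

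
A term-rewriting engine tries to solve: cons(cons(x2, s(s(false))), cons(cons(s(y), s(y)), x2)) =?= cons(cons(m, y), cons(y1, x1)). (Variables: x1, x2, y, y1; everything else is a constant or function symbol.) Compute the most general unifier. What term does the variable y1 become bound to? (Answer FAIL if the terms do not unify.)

cons(s(s(s(false))), s(s(s(false))))

Decompose cons/2: cons(x2, s(s(false))) =?= cons(m, y),  cons(cons(s(y), s(y)), x2) =?= cons(y1, x1).
Decompose cons/2: x2 =?= m,  s(s(false)) =?= y.
Bind x2 := m; substituting into the one remaining equation that mentions x2 gives: cons(cons(s(y), s(y)), m) =?= cons(y1, x1).
Bind y := s(s(false)); substituting into the remaining equation gives: cons(cons(s(s(s(false))), s(s(s(false)))), m) =?= cons(y1, x1).
Decompose cons/2: cons(s(s(s(false))), s(s(s(false)))) =?= y1,  m =?= x1.
Bind y1 := cons(s(s(s(false))), s(s(s(false)))); no other remaining equation mentions y1.
Bind x1 := m.
MGU = { x2 := m, y := s(s(false)), y1 := cons(s(s(s(false))), s(s(s(false)))), x1 := m }, so y1 := cons(s(s(s(false))), s(s(s(false)))).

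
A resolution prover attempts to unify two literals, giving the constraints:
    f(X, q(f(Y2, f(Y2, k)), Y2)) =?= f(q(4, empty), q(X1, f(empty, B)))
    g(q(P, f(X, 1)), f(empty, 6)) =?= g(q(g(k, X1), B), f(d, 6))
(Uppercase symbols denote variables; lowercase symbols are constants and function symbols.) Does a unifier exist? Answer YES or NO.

NO

Decompose f/2: X =?= q(4, empty),  q(f(Y2, f(Y2, k)), Y2) =?= q(X1, f(empty, B)).
Bind X := q(4, empty); substituting into the one remaining equation that mentions X gives: g(q(P, f(q(4, empty), 1)), f(empty, 6)) =?= g(q(g(k, X1), B), f(d, 6)).
Decompose q/2: f(Y2, f(Y2, k)) =?= X1,  Y2 =?= f(empty, B).
Bind X1 := f(Y2, f(Y2, k)); substituting into the one remaining equation that mentions X1 gives: g(q(P, f(q(4, empty), 1)), f(empty, 6)) =?= g(q(g(k, f(Y2, f(Y2, k))), B), f(d, 6)).
Bind Y2 := f(empty, B); substituting into the remaining equation gives: g(q(P, f(q(4, empty), 1)), f(empty, 6)) =?= g(q(g(k, f(f(empty, B), f(f(empty, B), k))), B), f(d, 6)). Substituting into the earlier binding gives X1 := f(f(empty, B), f(f(empty, B), k)).
Decompose g/2: q(P, f(q(4, empty), 1)) =?= q(g(k, f(f(empty, B), f(f(empty, B), k))), B),  f(empty, 6) =?= f(d, 6).
Decompose q/2: P =?= g(k, f(f(empty, B), f(f(empty, B), k))),  f(q(4, empty), 1) =?= B.
Bind P := g(k, f(f(empty, B), f(f(empty, B), k))); no other remaining equation mentions P.
Bind B := f(q(4, empty), 1); no other remaining equation mentions B. Substituting into the earlier bindings gives X1 := f(f(empty, f(q(4, empty), 1)), f(f(empty, f(q(4, empty), 1)), k)), Y2 := f(empty, f(q(4, empty), 1)), P := g(k, f(f(empty, f(q(4, empty), 1)), f(f(empty, f(q(4, empty), 1)), k))).
Decompose f/2: empty =?= d,  6 =?= 6.
Clash: constants empty and d differ; no unifier exists.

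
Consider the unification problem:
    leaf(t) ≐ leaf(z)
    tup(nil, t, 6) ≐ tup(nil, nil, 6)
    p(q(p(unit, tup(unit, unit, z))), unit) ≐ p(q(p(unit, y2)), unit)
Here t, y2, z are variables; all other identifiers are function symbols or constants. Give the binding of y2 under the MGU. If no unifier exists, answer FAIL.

tup(unit, unit, nil)

Decompose leaf/1: t ≐ z.
Bind t := z; substituting into the one remaining equation that mentions t gives: tup(nil, z, 6) ≐ tup(nil, nil, 6).
Decompose tup/3: nil ≐ nil,  z ≐ nil,  6 ≐ 6.
Delete trivial equation nil ≐ nil.
Bind z := nil; substituting into the one remaining equation that mentions z gives: p(q(p(unit, tup(unit, unit, nil))), unit) ≐ p(q(p(unit, y2)), unit). Substituting into the earlier binding gives t := nil.
Delete trivial equation 6 ≐ 6.
Decompose p/2: q(p(unit, tup(unit, unit, nil))) ≐ q(p(unit, y2)),  unit ≐ unit.
Decompose q/1: p(unit, tup(unit, unit, nil)) ≐ p(unit, y2).
Decompose p/2: unit ≐ unit,  tup(unit, unit, nil) ≐ y2.
Delete trivial equation unit ≐ unit.
Bind y2 := tup(unit, unit, nil); no other remaining equation mentions y2.
Delete trivial equation unit ≐ unit.
MGU = { t := nil, z := nil, y2 := tup(unit, unit, nil) }, so y2 := tup(unit, unit, nil).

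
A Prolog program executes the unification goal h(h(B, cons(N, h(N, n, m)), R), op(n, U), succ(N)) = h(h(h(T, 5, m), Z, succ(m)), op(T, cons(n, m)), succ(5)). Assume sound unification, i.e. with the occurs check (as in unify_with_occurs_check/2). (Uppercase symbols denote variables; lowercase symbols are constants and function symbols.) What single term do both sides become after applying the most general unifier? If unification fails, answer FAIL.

h(h(h(n, 5, m), cons(5, h(5, n, m)), succ(m)), op(n, cons(n, m)), succ(5))

Decompose h/3: h(B, cons(N, h(N, n, m)), R) = h(h(T, 5, m), Z, succ(m)),  op(n, U) = op(T, cons(n, m)),  succ(N) = succ(5).
Decompose h/3: B = h(T, 5, m),  cons(N, h(N, n, m)) = Z,  R = succ(m).
Bind B := h(T, 5, m); no other remaining equation mentions B.
Bind Z := cons(N, h(N, n, m)); no other remaining equation mentions Z.
Bind R := succ(m); no other remaining equation mentions R.
Decompose op/2: n = T,  U = cons(n, m).
Bind T := n; no other remaining equation mentions T. Substituting into the earlier binding gives B := h(n, 5, m).
Bind U := cons(n, m); no other remaining equation mentions U.
Decompose succ/1: N = 5.
Bind N := 5. Substituting into the earlier binding gives Z := cons(5, h(5, n, m)).
Applying the MGU to either side gives h(h(h(n, 5, m), cons(5, h(5, n, m)), succ(m)), op(n, cons(n, m)), succ(5)).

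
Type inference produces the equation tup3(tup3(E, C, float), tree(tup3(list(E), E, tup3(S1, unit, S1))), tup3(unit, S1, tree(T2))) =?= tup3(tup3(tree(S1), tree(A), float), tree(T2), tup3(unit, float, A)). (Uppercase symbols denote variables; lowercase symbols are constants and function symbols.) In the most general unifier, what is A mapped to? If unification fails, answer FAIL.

Decompose tup3/3: tup3(E, C, float) =?= tup3(tree(S1), tree(A), float),  tree(tup3(list(E), E, tup3(S1, unit, S1))) =?= tree(T2),  tup3(unit, S1, tree(T2)) =?= tup3(unit, float, A).
Decompose tup3/3: E =?= tree(S1),  C =?= tree(A),  float =?= float.
Bind E := tree(S1); substituting into the one remaining equation that mentions E gives: tree(tup3(list(tree(S1)), tree(S1), tup3(S1, unit, S1))) =?= tree(T2).
Bind C := tree(A); no other remaining equation mentions C.
Delete trivial equation float =?= float.
Decompose tree/1: tup3(list(tree(S1)), tree(S1), tup3(S1, unit, S1)) =?= T2.
Bind T2 := tup3(list(tree(S1)), tree(S1), tup3(S1, unit, S1)); substituting into the remaining equation gives: tup3(unit, S1, tree(tup3(list(tree(S1)), tree(S1), tup3(S1, unit, S1)))) =?= tup3(unit, float, A).
Decompose tup3/3: unit =?= unit,  S1 =?= float,  tree(tup3(list(tree(S1)), tree(S1), tup3(S1, unit, S1))) =?= A.
Delete trivial equation unit =?= unit.
Bind S1 := float; substituting into the remaining equation gives: tree(tup3(list(tree(float)), tree(float), tup3(float, unit, float))) =?= A. Substituting into the earlier bindings gives E := tree(float), T2 := tup3(list(tree(float)), tree(float), tup3(float, unit, float)).
Bind A := tree(tup3(list(tree(float)), tree(float), tup3(float, unit, float))). Substituting into the earlier binding gives C := tree(tree(tup3(list(tree(float)), tree(float), tup3(float, unit, float)))).
MGU = { E := tree(float), C := tree(tree(tup3(list(tree(float)), tree(float), tup3(float, unit, float)))), T2 := tup3(list(tree(float)), tree(float), tup3(float, unit, float)), S1 := float, A := tree(tup3(list(tree(float)), tree(float), tup3(float, unit, float))) }, so A := tree(tup3(list(tree(float)), tree(float), tup3(float, unit, float))).

tree(tup3(list(tree(float)), tree(float), tup3(float, unit, float)))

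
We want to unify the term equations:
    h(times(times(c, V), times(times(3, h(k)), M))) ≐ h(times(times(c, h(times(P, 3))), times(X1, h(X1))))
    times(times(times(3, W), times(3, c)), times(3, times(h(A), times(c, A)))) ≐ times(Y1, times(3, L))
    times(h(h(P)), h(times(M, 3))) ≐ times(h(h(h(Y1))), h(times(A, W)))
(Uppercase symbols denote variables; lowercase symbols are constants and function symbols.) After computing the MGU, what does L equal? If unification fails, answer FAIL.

times(h(h(times(3, h(k)))), times(c, h(times(3, h(k)))))

Decompose h/1: times(times(c, V), times(times(3, h(k)), M)) ≐ times(times(c, h(times(P, 3))), times(X1, h(X1))).
Decompose times/2: times(c, V) ≐ times(c, h(times(P, 3))),  times(times(3, h(k)), M) ≐ times(X1, h(X1)).
Decompose times/2: c ≐ c,  V ≐ h(times(P, 3)).
Delete trivial equation c ≐ c.
Bind V := h(times(P, 3)); no other remaining equation mentions V.
Decompose times/2: times(3, h(k)) ≐ X1,  M ≐ h(X1).
Bind X1 := times(3, h(k)); substituting into the one remaining equation that mentions X1 gives: M ≐ h(times(3, h(k))).
Bind M := h(times(3, h(k))); substituting into the one remaining equation that mentions M gives: times(h(h(P)), h(times(h(times(3, h(k))), 3))) ≐ times(h(h(h(Y1))), h(times(A, W))).
Decompose times/2: times(times(3, W), times(3, c)) ≐ Y1,  times(3, times(h(A), times(c, A))) ≐ times(3, L).
Bind Y1 := times(times(3, W), times(3, c)); substituting into the one remaining equation that mentions Y1 gives: times(h(h(P)), h(times(h(times(3, h(k))), 3))) ≐ times(h(h(h(times(times(3, W), times(3, c))))), h(times(A, W))).
Decompose times/2: 3 ≐ 3,  times(h(A), times(c, A)) ≐ L.
Delete trivial equation 3 ≐ 3.
Bind L := times(h(A), times(c, A)); no other remaining equation mentions L.
Decompose times/2: h(h(P)) ≐ h(h(h(times(times(3, W), times(3, c))))),  h(times(h(times(3, h(k))), 3)) ≐ h(times(A, W)).
Decompose h/1: h(P) ≐ h(h(times(times(3, W), times(3, c)))).
Decompose h/1: P ≐ h(times(times(3, W), times(3, c))).
Bind P := h(times(times(3, W), times(3, c))); no other remaining equation mentions P. Substituting into the earlier binding gives V := h(times(h(times(times(3, W), times(3, c))), 3)).
Decompose h/1: times(h(times(3, h(k))), 3) ≐ times(A, W).
Decompose times/2: h(times(3, h(k))) ≐ A,  3 ≐ W.
Bind A := h(times(3, h(k))); no other remaining equation mentions A. Substituting into the earlier binding gives L := times(h(h(times(3, h(k)))), times(c, h(times(3, h(k))))).
Bind W := 3. Substituting into the earlier bindings gives V := h(times(h(times(times(3, 3), times(3, c))), 3)), Y1 := times(times(3, 3), times(3, c)), P := h(times(times(3, 3), times(3, c))).
MGU = { V := h(times(h(times(times(3, 3), times(3, c))), 3)), X1 := times(3, h(k)), M := h(times(3, h(k))), Y1 := times(times(3, 3), times(3, c)), L := times(h(h(times(3, h(k)))), times(c, h(times(3, h(k))))), P := h(times(times(3, 3), times(3, c))), A := h(times(3, h(k))), W := 3 }, so L := times(h(h(times(3, h(k)))), times(c, h(times(3, h(k))))).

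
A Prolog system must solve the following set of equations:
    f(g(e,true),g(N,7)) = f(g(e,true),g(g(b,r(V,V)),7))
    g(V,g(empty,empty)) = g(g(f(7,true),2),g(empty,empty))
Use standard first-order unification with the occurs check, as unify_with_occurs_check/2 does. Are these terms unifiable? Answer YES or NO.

YES

Decompose f/2: g(e,true) = g(e,true),  g(N,7) = g(g(b,r(V,V)),7).
Delete trivial equation g(e,true) = g(e,true).
Decompose g/2: N = g(b,r(V,V)),  7 = 7.
Bind N := g(b,r(V,V)); no other remaining equation mentions N.
Delete trivial equation 7 = 7.
Decompose g/2: V = g(f(7,true),2),  g(empty,empty) = g(empty,empty).
Bind V := g(f(7,true),2); no other remaining equation mentions V. Substituting into the earlier binding gives N := g(b,r(g(f(7,true),2),g(f(7,true),2))).
Delete trivial equation g(empty,empty) = g(empty,empty).
No equations remain and no clash or occurs-check failure arose, so a unifier exists.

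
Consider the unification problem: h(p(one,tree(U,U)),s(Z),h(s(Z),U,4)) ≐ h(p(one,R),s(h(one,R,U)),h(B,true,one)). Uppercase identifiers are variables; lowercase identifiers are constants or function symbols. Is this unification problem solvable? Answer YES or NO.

NO

Decompose h/3: p(one,tree(U,U)) ≐ p(one,R),  s(Z) ≐ s(h(one,R,U)),  h(s(Z),U,4) ≐ h(B,true,one).
Decompose p/2: one ≐ one,  tree(U,U) ≐ R.
Delete trivial equation one ≐ one.
Bind R := tree(U,U); substituting into the one remaining equation that mentions R gives: s(Z) ≐ s(h(one,tree(U,U),U)).
Decompose s/1: Z ≐ h(one,tree(U,U),U).
Bind Z := h(one,tree(U,U),U); substituting into the remaining equation gives: h(s(h(one,tree(U,U),U)),U,4) ≐ h(B,true,one).
Decompose h/3: s(h(one,tree(U,U),U)) ≐ B,  U ≐ true,  4 ≐ one.
Bind B := s(h(one,tree(U,U),U)); no other remaining equation mentions B.
Bind U := true; no other remaining equation mentions U. Substituting into the earlier bindings gives R := tree(true,true), Z := h(one,tree(true,true),true), B := s(h(one,tree(true,true),true)).
Clash: constants 4 and one differ; no unifier exists.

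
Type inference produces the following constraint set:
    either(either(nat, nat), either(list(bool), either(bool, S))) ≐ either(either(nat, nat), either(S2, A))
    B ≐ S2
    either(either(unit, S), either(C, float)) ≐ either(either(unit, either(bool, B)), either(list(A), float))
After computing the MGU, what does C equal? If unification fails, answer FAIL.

list(either(bool, either(bool, list(bool))))

Decompose either/2: either(nat, nat) ≐ either(nat, nat),  either(list(bool), either(bool, S)) ≐ either(S2, A).
Delete trivial equation either(nat, nat) ≐ either(nat, nat).
Decompose either/2: list(bool) ≐ S2,  either(bool, S) ≐ A.
Bind S2 := list(bool); substituting into the one remaining equation that mentions S2 gives: B ≐ list(bool).
Bind A := either(bool, S); substituting into the one remaining equation that mentions A gives: either(either(unit, S), either(C, float)) ≐ either(either(unit, either(bool, B)), either(list(either(bool, S)), float)).
Bind B := list(bool); substituting into the remaining equation gives: either(either(unit, S), either(C, float)) ≐ either(either(unit, either(bool, list(bool))), either(list(either(bool, S)), float)).
Decompose either/2: either(unit, S) ≐ either(unit, either(bool, list(bool))),  either(C, float) ≐ either(list(either(bool, S)), float).
Decompose either/2: unit ≐ unit,  S ≐ either(bool, list(bool)).
Delete trivial equation unit ≐ unit.
Bind S := either(bool, list(bool)); substituting into the remaining equation gives: either(C, float) ≐ either(list(either(bool, either(bool, list(bool)))), float). Substituting into the earlier binding gives A := either(bool, either(bool, list(bool))).
Decompose either/2: C ≐ list(either(bool, either(bool, list(bool)))),  float ≐ float.
Bind C := list(either(bool, either(bool, list(bool)))); no other remaining equation mentions C.
Delete trivial equation float ≐ float.
MGU = { S2 := list(bool), A := either(bool, either(bool, list(bool))), B := list(bool), S := either(bool, list(bool)), C := list(either(bool, either(bool, list(bool)))) }, so C := list(either(bool, either(bool, list(bool)))).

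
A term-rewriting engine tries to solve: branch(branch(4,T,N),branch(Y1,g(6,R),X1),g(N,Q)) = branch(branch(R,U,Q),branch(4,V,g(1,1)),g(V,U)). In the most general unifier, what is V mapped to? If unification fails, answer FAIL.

Decompose branch/3: branch(4,T,N) = branch(R,U,Q),  branch(Y1,g(6,R),X1) = branch(4,V,g(1,1)),  g(N,Q) = g(V,U).
Decompose branch/3: 4 = R,  T = U,  N = Q.
Bind R := 4; substituting into the one remaining equation that mentions R gives: branch(Y1,g(6,4),X1) = branch(4,V,g(1,1)).
Bind T := U; no other remaining equation mentions T.
Bind N := Q; substituting into the one remaining equation that mentions N gives: g(Q,Q) = g(V,U).
Decompose branch/3: Y1 = 4,  g(6,4) = V,  X1 = g(1,1).
Bind Y1 := 4; no other remaining equation mentions Y1.
Bind V := g(6,4); substituting into the one remaining equation that mentions V gives: g(Q,Q) = g(g(6,4),U).
Bind X1 := g(1,1); no other remaining equation mentions X1.
Decompose g/2: Q = g(6,4),  Q = U.
Bind Q := g(6,4); substituting into the remaining equation gives: g(6,4) = U. Substituting into the earlier binding gives N := g(6,4).
Bind U := g(6,4). Substituting into the earlier binding gives T := g(6,4).
MGU = { R ↦ 4, T ↦ g(6,4), N ↦ g(6,4), Y1 ↦ 4, V ↦ g(6,4), X1 ↦ g(1,1), Q ↦ g(6,4), U ↦ g(6,4) }, so V ↦ g(6,4).

g(6,4)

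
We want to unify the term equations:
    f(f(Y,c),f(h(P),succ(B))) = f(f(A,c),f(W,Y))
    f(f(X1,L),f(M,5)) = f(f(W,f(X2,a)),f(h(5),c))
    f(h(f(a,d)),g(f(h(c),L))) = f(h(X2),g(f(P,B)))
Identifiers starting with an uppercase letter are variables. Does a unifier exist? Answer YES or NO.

NO

Decompose f/2: f(Y,c) = f(A,c),  f(h(P),succ(B)) = f(W,Y).
Decompose f/2: Y = A,  c = c.
Bind Y := A; substituting into the one remaining equation that mentions Y gives: f(h(P),succ(B)) = f(W,A).
Delete trivial equation c = c.
Decompose f/2: h(P) = W,  succ(B) = A.
Bind W := h(P); substituting into the one remaining equation that mentions W gives: f(f(X1,L),f(M,5)) = f(f(h(P),f(X2,a)),f(h(5),c)).
Bind A := succ(B); no other remaining equation mentions A. Substituting into the earlier binding gives Y := succ(B).
Decompose f/2: f(X1,L) = f(h(P),f(X2,a)),  f(M,5) = f(h(5),c).
Decompose f/2: X1 = h(P),  L = f(X2,a).
Bind X1 := h(P); no other remaining equation mentions X1.
Bind L := f(X2,a); substituting into the one remaining equation that mentions L gives: f(h(f(a,d)),g(f(h(c),f(X2,a)))) = f(h(X2),g(f(P,B))).
Decompose f/2: M = h(5),  5 = c.
Bind M := h(5); no other remaining equation mentions M.
Clash: constants 5 and c differ; no unifier exists.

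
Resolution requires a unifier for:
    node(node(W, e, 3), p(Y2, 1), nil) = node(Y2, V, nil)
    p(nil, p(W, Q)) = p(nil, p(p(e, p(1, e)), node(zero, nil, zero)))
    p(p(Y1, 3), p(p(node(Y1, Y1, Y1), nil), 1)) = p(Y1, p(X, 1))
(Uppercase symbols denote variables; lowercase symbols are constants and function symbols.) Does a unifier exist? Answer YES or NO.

NO

Decompose node/3: node(W, e, 3) = Y2,  p(Y2, 1) = V,  nil = nil.
Bind Y2 := node(W, e, 3); substituting into the one remaining equation that mentions Y2 gives: p(node(W, e, 3), 1) = V.
Bind V := p(node(W, e, 3), 1); no other remaining equation mentions V.
Delete trivial equation nil = nil.
Decompose p/2: nil = nil,  p(W, Q) = p(p(e, p(1, e)), node(zero, nil, zero)).
Delete trivial equation nil = nil.
Decompose p/2: W = p(e, p(1, e)),  Q = node(zero, nil, zero).
Bind W := p(e, p(1, e)); no other remaining equation mentions W. Substituting into the earlier bindings gives Y2 := node(p(e, p(1, e)), e, 3), V := p(node(p(e, p(1, e)), e, 3), 1).
Bind Q := node(zero, nil, zero); no other remaining equation mentions Q.
Decompose p/2: p(Y1, 3) = Y1,  p(p(node(Y1, Y1, Y1), nil), 1) = p(X, 1).
Occurs check fails: Y1 occurs in p(Y1, 3); the equation Y1 = p(Y1, 3) has no finite solution.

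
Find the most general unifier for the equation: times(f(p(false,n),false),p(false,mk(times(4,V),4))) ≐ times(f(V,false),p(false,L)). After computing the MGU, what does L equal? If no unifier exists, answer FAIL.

Decompose times/2: f(p(false,n),false) ≐ f(V,false),  p(false,mk(times(4,V),4)) ≐ p(false,L).
Decompose f/2: p(false,n) ≐ V,  false ≐ false.
Bind V := p(false,n); substituting into the one remaining equation that mentions V gives: p(false,mk(times(4,p(false,n)),4)) ≐ p(false,L).
Delete trivial equation false ≐ false.
Decompose p/2: false ≐ false,  mk(times(4,p(false,n)),4) ≐ L.
Delete trivial equation false ≐ false.
Bind L := mk(times(4,p(false,n)),4).
MGU = { V ↦ p(false,n), L ↦ mk(times(4,p(false,n)),4) }, so L ↦ mk(times(4,p(false,n)),4).

mk(times(4,p(false,n)),4)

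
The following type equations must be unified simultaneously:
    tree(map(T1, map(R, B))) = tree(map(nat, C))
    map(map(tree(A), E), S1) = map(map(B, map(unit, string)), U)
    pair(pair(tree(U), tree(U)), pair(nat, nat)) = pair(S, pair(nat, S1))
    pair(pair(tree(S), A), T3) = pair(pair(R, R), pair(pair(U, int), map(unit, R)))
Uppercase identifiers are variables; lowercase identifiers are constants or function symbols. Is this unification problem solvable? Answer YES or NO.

Decompose tree/1: map(T1, map(R, B)) = map(nat, C).
Decompose map/2: T1 = nat,  map(R, B) = C.
Bind T1 := nat; no other remaining equation mentions T1.
Bind C := map(R, B); no other remaining equation mentions C.
Decompose map/2: map(tree(A), E) = map(B, map(unit, string)),  S1 = U.
Decompose map/2: tree(A) = B,  E = map(unit, string).
Bind B := tree(A); no other remaining equation mentions B. Substituting into the earlier binding gives C := map(R, tree(A)).
Bind E := map(unit, string); no other remaining equation mentions E.
Bind S1 := U; substituting into the one remaining equation that mentions S1 gives: pair(pair(tree(U), tree(U)), pair(nat, nat)) = pair(S, pair(nat, U)).
Decompose pair/2: pair(tree(U), tree(U)) = S,  pair(nat, nat) = pair(nat, U).
Bind S := pair(tree(U), tree(U)); substituting into the one remaining equation that mentions S gives: pair(pair(tree(pair(tree(U), tree(U))), A), T3) = pair(pair(R, R), pair(pair(U, int), map(unit, R))).
Decompose pair/2: nat = nat,  nat = U.
Delete trivial equation nat = nat.
Bind U := nat; substituting into the remaining equation gives: pair(pair(tree(pair(tree(nat), tree(nat))), A), T3) = pair(pair(R, R), pair(pair(nat, int), map(unit, R))). Substituting into the earlier bindings gives S1 := nat, S := pair(tree(nat), tree(nat)).
Decompose pair/2: pair(tree(pair(tree(nat), tree(nat))), A) = pair(R, R),  T3 = pair(pair(nat, int), map(unit, R)).
Decompose pair/2: tree(pair(tree(nat), tree(nat))) = R,  A = R.
Bind R := tree(pair(tree(nat), tree(nat))); substituting into the remaining equations gives: A = tree(pair(tree(nat), tree(nat))),  T3 = pair(pair(nat, int), map(unit, tree(pair(tree(nat), tree(nat))))). Substituting into the earlier binding gives C := map(tree(pair(tree(nat), tree(nat))), tree(A)).
Bind A := tree(pair(tree(nat), tree(nat))); no other remaining equation mentions A. Substituting into the earlier bindings gives C := map(tree(pair(tree(nat), tree(nat))), tree(tree(pair(tree(nat), tree(nat))))), B := tree(tree(pair(tree(nat), tree(nat)))).
Bind T3 := pair(pair(nat, int), map(unit, tree(pair(tree(nat), tree(nat))))).
No equations remain and no clash or occurs-check failure arose, so a unifier exists.

YES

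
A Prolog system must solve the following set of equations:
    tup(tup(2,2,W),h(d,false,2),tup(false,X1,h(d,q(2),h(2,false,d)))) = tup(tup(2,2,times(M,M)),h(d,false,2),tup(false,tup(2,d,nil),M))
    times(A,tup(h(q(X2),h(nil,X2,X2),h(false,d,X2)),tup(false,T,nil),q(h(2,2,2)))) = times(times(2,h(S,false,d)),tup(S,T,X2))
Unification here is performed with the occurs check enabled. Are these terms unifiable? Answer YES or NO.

NO

Decompose tup/3: tup(2,2,W) = tup(2,2,times(M,M)),  h(d,false,2) = h(d,false,2),  tup(false,X1,h(d,q(2),h(2,false,d))) = tup(false,tup(2,d,nil),M).
Decompose tup/3: 2 = 2,  2 = 2,  W = times(M,M).
Delete trivial equation 2 = 2.
Delete trivial equation 2 = 2.
Bind W := times(M,M); no other remaining equation mentions W.
Delete trivial equation h(d,false,2) = h(d,false,2).
Decompose tup/3: false = false,  X1 = tup(2,d,nil),  h(d,q(2),h(2,false,d)) = M.
Delete trivial equation false = false.
Bind X1 := tup(2,d,nil); no other remaining equation mentions X1.
Bind M := h(d,q(2),h(2,false,d)); no other remaining equation mentions M. Substituting into the earlier binding gives W := times(h(d,q(2),h(2,false,d)),h(d,q(2),h(2,false,d))).
Decompose times/2: A = times(2,h(S,false,d)),  tup(h(q(X2),h(nil,X2,X2),h(false,d,X2)),tup(false,T,nil),q(h(2,2,2))) = tup(S,T,X2).
Bind A := times(2,h(S,false,d)); no other remaining equation mentions A.
Decompose tup/3: h(q(X2),h(nil,X2,X2),h(false,d,X2)) = S,  tup(false,T,nil) = T,  q(h(2,2,2)) = X2.
Bind S := h(q(X2),h(nil,X2,X2),h(false,d,X2)); no other remaining equation mentions S. Substituting into the earlier binding gives A := times(2,h(h(q(X2),h(nil,X2,X2),h(false,d,X2)),false,d)).
Occurs check fails: T occurs in tup(false,T,nil); the equation T = tup(false,T,nil) has no finite solution.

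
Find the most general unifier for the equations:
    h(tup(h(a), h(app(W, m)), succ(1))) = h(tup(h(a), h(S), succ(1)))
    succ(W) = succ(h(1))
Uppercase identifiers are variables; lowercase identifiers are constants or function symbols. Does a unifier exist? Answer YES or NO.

Decompose h/1: tup(h(a), h(app(W, m)), succ(1)) = tup(h(a), h(S), succ(1)).
Decompose tup/3: h(a) = h(a),  h(app(W, m)) = h(S),  succ(1) = succ(1).
Delete trivial equation h(a) = h(a).
Decompose h/1: app(W, m) = S.
Bind S := app(W, m); no other remaining equation mentions S.
Delete trivial equation succ(1) = succ(1).
Decompose succ/1: W = h(1).
Bind W := h(1). Substituting into the earlier binding gives S := app(h(1), m).
No equations remain and no clash or occurs-check failure arose, so a unifier exists.

YES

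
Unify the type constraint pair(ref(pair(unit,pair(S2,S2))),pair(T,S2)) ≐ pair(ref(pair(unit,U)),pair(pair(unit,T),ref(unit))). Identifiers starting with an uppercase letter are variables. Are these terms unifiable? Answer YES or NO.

NO

Decompose pair/2: ref(pair(unit,pair(S2,S2))) ≐ ref(pair(unit,U)),  pair(T,S2) ≐ pair(pair(unit,T),ref(unit)).
Decompose ref/1: pair(unit,pair(S2,S2)) ≐ pair(unit,U).
Decompose pair/2: unit ≐ unit,  pair(S2,S2) ≐ U.
Delete trivial equation unit ≐ unit.
Bind U := pair(S2,S2); no other remaining equation mentions U.
Decompose pair/2: T ≐ pair(unit,T),  S2 ≐ ref(unit).
Occurs check fails: T occurs in pair(unit,T); the equation T ≐ pair(unit,T) has no finite solution.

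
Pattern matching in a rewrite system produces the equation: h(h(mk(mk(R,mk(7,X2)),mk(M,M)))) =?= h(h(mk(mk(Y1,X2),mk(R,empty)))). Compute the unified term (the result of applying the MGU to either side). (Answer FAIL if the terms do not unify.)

FAIL

Decompose h/1: h(mk(mk(R,mk(7,X2)),mk(M,M))) =?= h(mk(mk(Y1,X2),mk(R,empty))).
Decompose h/1: mk(mk(R,mk(7,X2)),mk(M,M)) =?= mk(mk(Y1,X2),mk(R,empty)).
Decompose mk/2: mk(R,mk(7,X2)) =?= mk(Y1,X2),  mk(M,M) =?= mk(R,empty).
Decompose mk/2: R =?= Y1,  mk(7,X2) =?= X2.
Bind R := Y1; substituting into the one remaining equation that mentions R gives: mk(M,M) =?= mk(Y1,empty).
Occurs check fails: X2 occurs in mk(7,X2); the equation X2 =?= mk(7,X2) has no finite solution.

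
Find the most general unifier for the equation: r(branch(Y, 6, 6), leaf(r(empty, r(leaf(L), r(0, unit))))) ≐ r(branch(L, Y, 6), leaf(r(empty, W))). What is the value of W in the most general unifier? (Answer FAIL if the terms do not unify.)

r(leaf(6), r(0, unit))

Decompose r/2: branch(Y, 6, 6) ≐ branch(L, Y, 6),  leaf(r(empty, r(leaf(L), r(0, unit)))) ≐ leaf(r(empty, W)).
Decompose branch/3: Y ≐ L,  6 ≐ Y,  6 ≐ 6.
Bind Y := L; substituting into the one remaining equation that mentions Y gives: 6 ≐ L.
Bind L := 6; substituting into the one remaining equation that mentions L gives: leaf(r(empty, r(leaf(6), r(0, unit)))) ≐ leaf(r(empty, W)). Substituting into the earlier binding gives Y := 6.
Delete trivial equation 6 ≐ 6.
Decompose leaf/1: r(empty, r(leaf(6), r(0, unit))) ≐ r(empty, W).
Decompose r/2: empty ≐ empty,  r(leaf(6), r(0, unit)) ≐ W.
Delete trivial equation empty ≐ empty.
Bind W := r(leaf(6), r(0, unit)).
MGU = { Y ↦ 6, L ↦ 6, W ↦ r(leaf(6), r(0, unit)) }, so W ↦ r(leaf(6), r(0, unit)).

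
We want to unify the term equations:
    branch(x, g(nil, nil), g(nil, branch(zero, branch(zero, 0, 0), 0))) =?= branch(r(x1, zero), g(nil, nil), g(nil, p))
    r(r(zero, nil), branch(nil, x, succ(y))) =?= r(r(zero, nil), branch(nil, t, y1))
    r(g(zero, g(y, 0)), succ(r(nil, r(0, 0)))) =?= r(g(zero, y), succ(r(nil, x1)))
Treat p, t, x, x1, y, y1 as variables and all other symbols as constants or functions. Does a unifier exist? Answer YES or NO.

Decompose branch/3: x =?= r(x1, zero),  g(nil, nil) =?= g(nil, nil),  g(nil, branch(zero, branch(zero, 0, 0), 0)) =?= g(nil, p).
Bind x := r(x1, zero); substituting into the one remaining equation that mentions x gives: r(r(zero, nil), branch(nil, r(x1, zero), succ(y))) =?= r(r(zero, nil), branch(nil, t, y1)).
Delete trivial equation g(nil, nil) =?= g(nil, nil).
Decompose g/2: nil =?= nil,  branch(zero, branch(zero, 0, 0), 0) =?= p.
Delete trivial equation nil =?= nil.
Bind p := branch(zero, branch(zero, 0, 0), 0); no other remaining equation mentions p.
Decompose r/2: r(zero, nil) =?= r(zero, nil),  branch(nil, r(x1, zero), succ(y)) =?= branch(nil, t, y1).
Delete trivial equation r(zero, nil) =?= r(zero, nil).
Decompose branch/3: nil =?= nil,  r(x1, zero) =?= t,  succ(y) =?= y1.
Delete trivial equation nil =?= nil.
Bind t := r(x1, zero); no other remaining equation mentions t.
Bind y1 := succ(y); no other remaining equation mentions y1.
Decompose r/2: g(zero, g(y, 0)) =?= g(zero, y),  succ(r(nil, r(0, 0))) =?= succ(r(nil, x1)).
Decompose g/2: zero =?= zero,  g(y, 0) =?= y.
Delete trivial equation zero =?= zero.
Occurs check fails: y occurs in g(y, 0); the equation y =?= g(y, 0) has no finite solution.

NO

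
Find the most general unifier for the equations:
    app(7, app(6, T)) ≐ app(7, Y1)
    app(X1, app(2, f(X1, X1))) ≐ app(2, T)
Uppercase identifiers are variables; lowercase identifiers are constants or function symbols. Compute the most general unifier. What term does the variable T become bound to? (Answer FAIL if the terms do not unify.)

Decompose app/2: 7 ≐ 7,  app(6, T) ≐ Y1.
Delete trivial equation 7 ≐ 7.
Bind Y1 := app(6, T); no other remaining equation mentions Y1.
Decompose app/2: X1 ≐ 2,  app(2, f(X1, X1)) ≐ T.
Bind X1 := 2; substituting into the remaining equation gives: app(2, f(2, 2)) ≐ T.
Bind T := app(2, f(2, 2)). Substituting into the earlier binding gives Y1 := app(6, app(2, f(2, 2))).
MGU = { Y1 := app(6, app(2, f(2, 2))), X1 := 2, T := app(2, f(2, 2)) }, so T := app(2, f(2, 2)).

app(2, f(2, 2))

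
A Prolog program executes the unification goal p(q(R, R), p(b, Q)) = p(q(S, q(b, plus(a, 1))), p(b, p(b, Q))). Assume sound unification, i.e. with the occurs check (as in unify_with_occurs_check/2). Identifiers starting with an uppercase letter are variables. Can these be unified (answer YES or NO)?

Decompose p/2: q(R, R) = q(S, q(b, plus(a, 1))),  p(b, Q) = p(b, p(b, Q)).
Decompose q/2: R = S,  R = q(b, plus(a, 1)).
Bind R := S; substituting into the one remaining equation that mentions R gives: S = q(b, plus(a, 1)).
Bind S := q(b, plus(a, 1)); no other remaining equation mentions S. Substituting into the earlier binding gives R := q(b, plus(a, 1)).
Decompose p/2: b = b,  Q = p(b, Q).
Delete trivial equation b = b.
Occurs check fails: Q occurs in p(b, Q); the equation Q = p(b, Q) has no finite solution.

NO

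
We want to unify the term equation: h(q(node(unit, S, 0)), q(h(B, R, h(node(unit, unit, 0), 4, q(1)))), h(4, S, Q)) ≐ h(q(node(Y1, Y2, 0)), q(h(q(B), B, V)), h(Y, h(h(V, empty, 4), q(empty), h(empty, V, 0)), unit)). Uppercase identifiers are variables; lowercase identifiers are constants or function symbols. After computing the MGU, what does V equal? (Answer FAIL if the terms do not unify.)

Decompose h/3: q(node(unit, S, 0)) ≐ q(node(Y1, Y2, 0)),  q(h(B, R, h(node(unit, unit, 0), 4, q(1)))) ≐ q(h(q(B), B, V)),  h(4, S, Q) ≐ h(Y, h(h(V, empty, 4), q(empty), h(empty, V, 0)), unit).
Decompose q/1: node(unit, S, 0) ≐ node(Y1, Y2, 0).
Decompose node/3: unit ≐ Y1,  S ≐ Y2,  0 ≐ 0.
Bind Y1 := unit; no other remaining equation mentions Y1.
Bind S := Y2; substituting into the one remaining equation that mentions S gives: h(4, Y2, Q) ≐ h(Y, h(h(V, empty, 4), q(empty), h(empty, V, 0)), unit).
Delete trivial equation 0 ≐ 0.
Decompose q/1: h(B, R, h(node(unit, unit, 0), 4, q(1))) ≐ h(q(B), B, V).
Decompose h/3: B ≐ q(B),  R ≐ B,  h(node(unit, unit, 0), 4, q(1)) ≐ V.
Occurs check fails: B occurs in q(B); the equation B ≐ q(B) has no finite solution.

FAIL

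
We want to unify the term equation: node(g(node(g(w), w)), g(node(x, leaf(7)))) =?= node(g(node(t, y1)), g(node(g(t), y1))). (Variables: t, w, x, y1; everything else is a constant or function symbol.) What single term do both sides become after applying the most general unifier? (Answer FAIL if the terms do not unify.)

node(g(node(g(leaf(7)), leaf(7))), g(node(g(g(leaf(7))), leaf(7))))

Decompose node/2: g(node(g(w), w)) =?= g(node(t, y1)),  g(node(x, leaf(7))) =?= g(node(g(t), y1)).
Decompose g/1: node(g(w), w) =?= node(t, y1).
Decompose node/2: g(w) =?= t,  w =?= y1.
Bind t := g(w); substituting into the one remaining equation that mentions t gives: g(node(x, leaf(7))) =?= g(node(g(g(w)), y1)).
Bind w := y1; substituting into the remaining equation gives: g(node(x, leaf(7))) =?= g(node(g(g(y1)), y1)). Substituting into the earlier binding gives t := g(y1).
Decompose g/1: node(x, leaf(7)) =?= node(g(g(y1)), y1).
Decompose node/2: x =?= g(g(y1)),  leaf(7) =?= y1.
Bind x := g(g(y1)); no other remaining equation mentions x.
Bind y1 := leaf(7). Substituting into the earlier bindings gives t := g(leaf(7)), w := leaf(7), x := g(g(leaf(7))).
Applying the MGU to either side gives node(g(node(g(leaf(7)), leaf(7))), g(node(g(g(leaf(7))), leaf(7)))).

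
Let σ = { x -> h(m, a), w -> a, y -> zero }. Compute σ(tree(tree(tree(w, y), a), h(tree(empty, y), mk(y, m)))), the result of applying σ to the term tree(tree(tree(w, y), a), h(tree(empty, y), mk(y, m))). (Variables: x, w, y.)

Replace each occurrence of w with a.
Replace each occurrence of y with zero.
Result: tree(tree(tree(a, zero), a), h(tree(empty, zero), mk(zero, m))).

tree(tree(tree(a, zero), a), h(tree(empty, zero), mk(zero, m)))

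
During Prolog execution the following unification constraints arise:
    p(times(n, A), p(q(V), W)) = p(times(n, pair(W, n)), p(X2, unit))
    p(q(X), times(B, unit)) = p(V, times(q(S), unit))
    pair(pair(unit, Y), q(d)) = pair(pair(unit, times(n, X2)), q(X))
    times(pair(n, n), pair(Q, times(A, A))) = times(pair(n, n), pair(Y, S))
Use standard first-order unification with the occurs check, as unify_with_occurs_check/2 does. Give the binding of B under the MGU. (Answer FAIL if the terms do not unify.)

Decompose p/2: times(n, A) = times(n, pair(W, n)),  p(q(V), W) = p(X2, unit).
Decompose times/2: n = n,  A = pair(W, n).
Delete trivial equation n = n.
Bind A := pair(W, n); substituting into the one remaining equation that mentions A gives: times(pair(n, n), pair(Q, times(pair(W, n), pair(W, n)))) = times(pair(n, n), pair(Y, S)).
Decompose p/2: q(V) = X2,  W = unit.
Bind X2 := q(V); substituting into the one remaining equation that mentions X2 gives: pair(pair(unit, Y), q(d)) = pair(pair(unit, times(n, q(V))), q(X)).
Bind W := unit; substituting into the one remaining equation that mentions W gives: times(pair(n, n), pair(Q, times(pair(unit, n), pair(unit, n)))) = times(pair(n, n), pair(Y, S)). Substituting into the earlier binding gives A := pair(unit, n).
Decompose p/2: q(X) = V,  times(B, unit) = times(q(S), unit).
Bind V := q(X); substituting into the one remaining equation that mentions V gives: pair(pair(unit, Y), q(d)) = pair(pair(unit, times(n, q(q(X)))), q(X)). Substituting into the earlier binding gives X2 := q(q(X)).
Decompose times/2: B = q(S),  unit = unit.
Bind B := q(S); no other remaining equation mentions B.
Delete trivial equation unit = unit.
Decompose pair/2: pair(unit, Y) = pair(unit, times(n, q(q(X)))),  q(d) = q(X).
Decompose pair/2: unit = unit,  Y = times(n, q(q(X))).
Delete trivial equation unit = unit.
Bind Y := times(n, q(q(X))); substituting into the one remaining equation that mentions Y gives: times(pair(n, n), pair(Q, times(pair(unit, n), pair(unit, n)))) = times(pair(n, n), pair(times(n, q(q(X))), S)).
Decompose q/1: d = X.
Bind X := d; substituting into the remaining equation gives: times(pair(n, n), pair(Q, times(pair(unit, n), pair(unit, n)))) = times(pair(n, n), pair(times(n, q(q(d))), S)). Substituting into the earlier bindings gives X2 := q(q(d)), V := q(d), Y := times(n, q(q(d))).
Decompose times/2: pair(n, n) = pair(n, n),  pair(Q, times(pair(unit, n), pair(unit, n))) = pair(times(n, q(q(d))), S).
Delete trivial equation pair(n, n) = pair(n, n).
Decompose pair/2: Q = times(n, q(q(d))),  times(pair(unit, n), pair(unit, n)) = S.
Bind Q := times(n, q(q(d))); no other remaining equation mentions Q.
Bind S := times(pair(unit, n), pair(unit, n)). Substituting into the earlier binding gives B := q(times(pair(unit, n), pair(unit, n))).
MGU = { A = pair(unit, n), X2 = q(q(d)), W = unit, V = q(d), B = q(times(pair(unit, n), pair(unit, n))), Y = times(n, q(q(d))), X = d, Q = times(n, q(q(d))), S = times(pair(unit, n), pair(unit, n)) }, so B = q(times(pair(unit, n), pair(unit, n))).

q(times(pair(unit, n), pair(unit, n)))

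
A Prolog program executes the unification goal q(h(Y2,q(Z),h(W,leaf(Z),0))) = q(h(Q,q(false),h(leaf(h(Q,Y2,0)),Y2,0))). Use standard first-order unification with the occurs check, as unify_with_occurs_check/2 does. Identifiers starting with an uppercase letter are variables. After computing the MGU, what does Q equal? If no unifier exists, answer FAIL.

Decompose q/1: h(Y2,q(Z),h(W,leaf(Z),0)) = h(Q,q(false),h(leaf(h(Q,Y2,0)),Y2,0)).
Decompose h/3: Y2 = Q,  q(Z) = q(false),  h(W,leaf(Z),0) = h(leaf(h(Q,Y2,0)),Y2,0).
Bind Y2 := Q; substituting into the one remaining equation that mentions Y2 gives: h(W,leaf(Z),0) = h(leaf(h(Q,Q,0)),Q,0).
Decompose q/1: Z = false.
Bind Z := false; substituting into the remaining equation gives: h(W,leaf(false),0) = h(leaf(h(Q,Q,0)),Q,0).
Decompose h/3: W = leaf(h(Q,Q,0)),  leaf(false) = Q,  0 = 0.
Bind W := leaf(h(Q,Q,0)); no other remaining equation mentions W.
Bind Q := leaf(false); no other remaining equation mentions Q. Substituting into the earlier bindings gives Y2 := leaf(false), W := leaf(h(leaf(false),leaf(false),0)).
Delete trivial equation 0 = 0.
MGU = { Y2 ↦ leaf(false), Z ↦ false, W ↦ leaf(h(leaf(false),leaf(false),0)), Q ↦ leaf(false) }, so Q ↦ leaf(false).

leaf(false)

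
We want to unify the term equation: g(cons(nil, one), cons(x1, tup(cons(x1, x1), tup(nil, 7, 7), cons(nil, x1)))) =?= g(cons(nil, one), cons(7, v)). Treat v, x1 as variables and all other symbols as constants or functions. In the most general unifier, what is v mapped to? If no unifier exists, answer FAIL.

Decompose g/2: cons(nil, one) =?= cons(nil, one),  cons(x1, tup(cons(x1, x1), tup(nil, 7, 7), cons(nil, x1))) =?= cons(7, v).
Delete trivial equation cons(nil, one) =?= cons(nil, one).
Decompose cons/2: x1 =?= 7,  tup(cons(x1, x1), tup(nil, 7, 7), cons(nil, x1)) =?= v.
Bind x1 := 7; substituting into the remaining equation gives: tup(cons(7, 7), tup(nil, 7, 7), cons(nil, 7)) =?= v.
Bind v := tup(cons(7, 7), tup(nil, 7, 7), cons(nil, 7)).
MGU = { x1 -> 7, v -> tup(cons(7, 7), tup(nil, 7, 7), cons(nil, 7)) }, so v -> tup(cons(7, 7), tup(nil, 7, 7), cons(nil, 7)).

tup(cons(7, 7), tup(nil, 7, 7), cons(nil, 7))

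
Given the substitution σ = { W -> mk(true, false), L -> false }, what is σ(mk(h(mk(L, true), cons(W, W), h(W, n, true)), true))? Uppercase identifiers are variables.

mk(h(mk(false, true), cons(mk(true, false), mk(true, false)), h(mk(true, false), n, true)), true)

Replace each occurrence of W with mk(true, false).
Replace each occurrence of L with false.
Result: mk(h(mk(false, true), cons(mk(true, false), mk(true, false)), h(mk(true, false), n, true)), true).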